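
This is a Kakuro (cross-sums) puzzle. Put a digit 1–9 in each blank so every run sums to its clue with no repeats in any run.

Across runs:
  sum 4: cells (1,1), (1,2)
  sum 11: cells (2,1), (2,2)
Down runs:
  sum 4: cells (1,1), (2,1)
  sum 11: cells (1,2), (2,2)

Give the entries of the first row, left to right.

4 in 2 cells must be {1,3}.
The 4 across and the 11 down share only 3, so (1,2) = 3.
The 11 across and the 4 down share only 3, so (2,1) = 3.
(2,2) = 11 − 3 = 8 completes the 11 across.
(1,1) = 4 − 3 = 1 completes the 4 across.

1 3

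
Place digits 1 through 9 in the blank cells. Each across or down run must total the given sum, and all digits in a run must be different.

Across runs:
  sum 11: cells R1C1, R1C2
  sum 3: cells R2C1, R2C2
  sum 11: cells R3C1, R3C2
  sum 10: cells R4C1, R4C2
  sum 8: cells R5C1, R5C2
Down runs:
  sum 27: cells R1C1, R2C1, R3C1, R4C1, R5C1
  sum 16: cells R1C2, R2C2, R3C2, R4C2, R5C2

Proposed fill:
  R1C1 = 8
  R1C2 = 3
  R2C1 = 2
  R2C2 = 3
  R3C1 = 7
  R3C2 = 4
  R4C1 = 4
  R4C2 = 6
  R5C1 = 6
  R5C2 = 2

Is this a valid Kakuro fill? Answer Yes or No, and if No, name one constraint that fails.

No — the down run R1C2–R5C2 sums to 18, not 16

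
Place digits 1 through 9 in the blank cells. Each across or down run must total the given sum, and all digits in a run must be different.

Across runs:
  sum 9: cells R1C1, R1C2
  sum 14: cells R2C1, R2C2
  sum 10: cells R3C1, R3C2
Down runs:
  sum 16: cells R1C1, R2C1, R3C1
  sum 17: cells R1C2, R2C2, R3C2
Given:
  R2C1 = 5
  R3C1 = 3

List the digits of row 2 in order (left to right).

R1C1 = 16 − 8 = 8 completes the 16 down.
R1C2 = 9 − 8 = 1 completes the 9 across.
R2C2 = 14 − 5 = 9 completes the 14 across.
R3C2 = 10 − 3 = 7 completes the 10 across.

5, 9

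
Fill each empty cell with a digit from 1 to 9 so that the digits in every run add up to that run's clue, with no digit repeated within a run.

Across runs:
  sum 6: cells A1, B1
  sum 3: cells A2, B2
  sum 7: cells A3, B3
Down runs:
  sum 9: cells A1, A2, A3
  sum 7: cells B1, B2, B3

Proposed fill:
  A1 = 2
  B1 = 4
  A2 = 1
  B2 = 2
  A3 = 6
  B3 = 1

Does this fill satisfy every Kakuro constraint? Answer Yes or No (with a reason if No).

Across: 2+4=6; 1+2=3; 6+1=7. Down: 2+1+6=9; 4+2+1=7. No digit repeats within any run.

Yes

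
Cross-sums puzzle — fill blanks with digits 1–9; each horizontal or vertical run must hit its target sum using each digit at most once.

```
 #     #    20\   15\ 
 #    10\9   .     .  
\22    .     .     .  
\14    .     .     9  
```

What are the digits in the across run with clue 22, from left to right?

R2C3 = 5: the only remaining digit allowed by both the 22 across and the 15 down.
R1C3 = 15 − 14 = 1 completes the 15 down.
R1C2 = 9 − 1 = 8 completes the 9 across.
Given what's placed, R2C2 must be 9 to fit the 22 across and 20 down.
R3C2 = 20 − 17 = 3 completes the 20 down.
R2C1 = 22 − 14 = 8 completes the 22 across.
R3C1 = 14 − 12 = 2 completes the 14 across.

8 9 5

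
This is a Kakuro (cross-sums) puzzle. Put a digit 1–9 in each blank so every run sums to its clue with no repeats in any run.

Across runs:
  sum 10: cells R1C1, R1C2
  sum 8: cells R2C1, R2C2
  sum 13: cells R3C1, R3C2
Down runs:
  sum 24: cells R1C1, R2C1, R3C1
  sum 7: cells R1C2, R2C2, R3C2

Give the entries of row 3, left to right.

9 4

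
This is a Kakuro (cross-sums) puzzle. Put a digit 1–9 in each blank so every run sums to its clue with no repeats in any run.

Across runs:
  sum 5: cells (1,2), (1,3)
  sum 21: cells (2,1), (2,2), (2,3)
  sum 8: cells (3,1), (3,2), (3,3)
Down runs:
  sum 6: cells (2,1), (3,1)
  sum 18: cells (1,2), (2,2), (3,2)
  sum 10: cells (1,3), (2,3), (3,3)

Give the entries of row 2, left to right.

Nothing is forced directly, so branch on (2,1), whose candidates are 4 or 5. If (2,1) = 4: then (2,3) would have to be in {8,9} for the 21 across but in {1,2,3,4,5,6,7} for the 10 down — contradiction. So (2,1) = 5.
Given what's placed, (2,3) must be 7 to fit the 21 across and 10 down.
(3,1) = 6 − 5 = 1 completes the 6 down.
(3,3) = 2: the only remaining digit allowed by both the 8 across and the 10 down.
(1,3) = 10 − 9 = 1 completes the 10 down.
(2,2) = 21 − 12 = 9 completes the 21 across.
(3,2) = 8 − 3 = 5 completes the 8 across.
(1,2) = 5 − 1 = 4 completes the 5 across.

5, 9, 7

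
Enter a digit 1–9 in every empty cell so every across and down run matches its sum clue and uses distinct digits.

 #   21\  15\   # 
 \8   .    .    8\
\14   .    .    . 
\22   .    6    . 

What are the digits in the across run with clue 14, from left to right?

R3C3 = 7: the only remaining digit allowed by both the 22 across and the 8 down.
R2C3 = 8 − 7 = 1 completes the 8 down.
R3C1 = 22 − 13 = 9 completes the 22 across.
Nothing is forced directly, so branch on R1C1, whose candidates are 5 or 7. If R1C1 = 5: then R1C2 would have to be in {3} for the 8 across but in {1,2,4,5,7,8} for the 15 down — contradiction. So R1C1 = 7.
R1C2 = 8 − 7 = 1 completes the 8 across.
R2C1 = 21 − 16 = 5 completes the 21 down.
R2C2 = 14 − 6 = 8 completes the 14 across.

5 8 1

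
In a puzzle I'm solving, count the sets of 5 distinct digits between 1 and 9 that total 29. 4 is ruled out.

4

5 distinct digits from 1–9 sum between 15 and 35.
Dropping sets that contain 4.
Enumerating: {1,5,6,8,9}, {2,3,7,8,9}, {2,5,6,7,9}, {3,5,6,7,8}.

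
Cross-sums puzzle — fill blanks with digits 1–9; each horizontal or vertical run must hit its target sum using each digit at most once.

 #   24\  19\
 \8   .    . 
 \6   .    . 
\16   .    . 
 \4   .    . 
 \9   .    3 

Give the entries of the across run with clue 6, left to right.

16 in 2 cells must be {7,9}; 4 in 2 cells must be {1,3}.
Given what's placed, R4C2 must be 1 to fit the 4 across and 19 down.
R5C1 = 9 − 3 = 6 completes the 9 across.
R4C1 = 4 − 1 = 3 completes the 4 across.
R3C1 = 9: the only remaining digit allowed by both the 16 across and the 24 down.
R3C2 = 16 − 9 = 7 completes the 16 across.
Given what's placed, R2C2 must be 2 to fit the 6 across and 19 down.
R1C2 = 19 − 13 = 6 completes the 19 down.
R2C1 = 6 − 2 = 4 completes the 6 across.

4, 2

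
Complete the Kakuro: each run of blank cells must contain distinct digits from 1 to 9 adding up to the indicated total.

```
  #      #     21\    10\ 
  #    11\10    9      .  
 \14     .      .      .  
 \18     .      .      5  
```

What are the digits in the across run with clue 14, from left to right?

R1C3 = 10 − 9 = 1 completes the 10 across.
R2C3 = 10 − 6 = 4 completes the 10 down.
Nothing is forced directly, so branch on R3C2, whose candidates are 4 or 7. If R3C2 = 7: then R2C2 would have to be in {1,2,3,7,8,9} for the 14 across but in {5} for the 21 down — contradiction. So R3C2 = 4.
R2C2 = 21 − 13 = 8 completes the 21 down.
R3C1 = 18 − 9 = 9 completes the 18 across.
R2C1 = 14 − 12 = 2 completes the 14 across.

2, 8, 4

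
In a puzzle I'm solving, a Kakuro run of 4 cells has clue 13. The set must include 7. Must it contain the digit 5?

No

The only way to make 13 from 4 distinct digits under that restriction is {1,2,3,7}, which does not contain 5.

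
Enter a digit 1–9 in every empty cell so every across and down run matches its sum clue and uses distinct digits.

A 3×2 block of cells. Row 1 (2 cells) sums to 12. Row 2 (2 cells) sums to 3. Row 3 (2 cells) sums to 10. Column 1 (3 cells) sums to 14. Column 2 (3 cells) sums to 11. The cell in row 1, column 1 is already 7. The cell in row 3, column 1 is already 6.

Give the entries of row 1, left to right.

3 in 2 cells must be {1,2}.
(1,2) = 12 − 7 = 5 completes the 12 across.
(2,1) = 14 − 13 = 1 completes the 14 down.
(2,2) = 3 − 1 = 2 completes the 3 across.
(3,2) = 10 − 6 = 4 completes the 10 across.

7 5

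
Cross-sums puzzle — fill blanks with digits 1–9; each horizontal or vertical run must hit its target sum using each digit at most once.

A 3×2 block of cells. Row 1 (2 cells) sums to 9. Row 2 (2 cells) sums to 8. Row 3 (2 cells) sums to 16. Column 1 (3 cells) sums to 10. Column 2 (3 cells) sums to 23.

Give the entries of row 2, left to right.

16 in 2 cells must be {7,9}; 23 in 3 cells must be {6,8,9}.
The 8 across and the 23 down share only 6, so (2,2) = 6.
The 16 across and the 10 down share only 7, so (3,1) = 7.
(3,2) = 16 − 7 = 9 completes the 16 across.
(1,2) = 23 − 15 = 8 completes the 23 down.
(2,1) = 8 − 6 = 2 completes the 8 across.
(1,1) = 9 − 8 = 1 completes the 9 across.

2, 6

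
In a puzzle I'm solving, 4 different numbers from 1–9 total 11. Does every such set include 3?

The only way to make 11 from 4 distinct digits is {1,2,3,5}, which contains 3.

Yes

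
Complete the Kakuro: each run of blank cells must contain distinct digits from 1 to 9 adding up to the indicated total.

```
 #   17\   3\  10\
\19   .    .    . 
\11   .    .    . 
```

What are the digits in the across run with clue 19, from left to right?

17 in 2 cells must be {8,9}; 3 in 2 cells must be {1,2}.
The 19 across and the 3 down share only 2, so R1C2 = 2.
The 11 across and the 17 down share only 8, so R2C1 = 8.
R2C2 = 3 − 2 = 1 completes the 3 down.
R2C3 = 11 − 9 = 2 completes the 11 across.
R1C1 = 17 − 8 = 9 completes the 17 down.
R1C3 = 19 − 11 = 8 completes the 19 across.

9, 2, 8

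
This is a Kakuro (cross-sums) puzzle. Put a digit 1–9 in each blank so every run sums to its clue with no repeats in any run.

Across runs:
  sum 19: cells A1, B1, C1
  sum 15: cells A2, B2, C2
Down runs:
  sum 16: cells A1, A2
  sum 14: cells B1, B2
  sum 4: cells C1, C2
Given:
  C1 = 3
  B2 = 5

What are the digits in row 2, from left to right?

16 in 2 cells must be {7,9}; 4 in 2 cells must be {1,3}.
B1 = 14 − 5 = 9 completes the 14 down.
C2 = 4 − 3 = 1 completes the 4 down.
A1 = 19 − 12 = 7 completes the 19 across.
A2 = 15 − 6 = 9 completes the 15 across.

9, 5, 1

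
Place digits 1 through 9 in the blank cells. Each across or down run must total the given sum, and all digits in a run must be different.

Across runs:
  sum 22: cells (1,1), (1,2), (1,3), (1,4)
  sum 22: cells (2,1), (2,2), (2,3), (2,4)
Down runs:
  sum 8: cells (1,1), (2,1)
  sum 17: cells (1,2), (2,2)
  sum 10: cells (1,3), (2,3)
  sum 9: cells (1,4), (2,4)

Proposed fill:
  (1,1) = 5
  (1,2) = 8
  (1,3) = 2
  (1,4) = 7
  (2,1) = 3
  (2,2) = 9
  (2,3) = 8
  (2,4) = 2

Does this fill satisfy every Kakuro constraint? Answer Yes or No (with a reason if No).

Yes

Across: 5+8+2+7=22; 3+9+8+2=22. Down: 5+3=8; 8+9=17; 2+8=10; 7+2=9. No digit repeats within any run.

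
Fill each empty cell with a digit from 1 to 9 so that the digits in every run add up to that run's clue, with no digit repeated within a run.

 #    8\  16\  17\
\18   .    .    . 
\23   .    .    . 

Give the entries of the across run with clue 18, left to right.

2 7 9

23 in 3 cells must be {6,8,9}; 16 in 2 cells must be {7,9}; 17 in 2 cells must be {8,9}.
The 23 across and the 8 down share only 6, so R2C1 = 6.
Given what's placed, R2C2 must be 9 to fit the 23 across and 16 down.
R2C3 = 23 − 15 = 8 completes the 23 across.
R1C1 = 8 − 6 = 2 completes the 8 down.
R1C2 = 16 − 9 = 7 completes the 16 down.
R1C3 = 18 − 9 = 9 completes the 18 across.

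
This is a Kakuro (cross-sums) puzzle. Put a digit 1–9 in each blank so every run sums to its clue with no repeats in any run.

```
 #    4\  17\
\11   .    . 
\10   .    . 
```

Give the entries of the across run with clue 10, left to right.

4 in 2 cells must be {1,3}; 17 in 2 cells must be {8,9}.
The 11 across and the 4 down share only 3, so R1C1 = 3.
R1C2 = 11 − 3 = 8 completes the 11 across.
R2C1 = 4 − 3 = 1 completes the 4 down.
R2C2 = 10 − 1 = 9 completes the 10 across.

1 9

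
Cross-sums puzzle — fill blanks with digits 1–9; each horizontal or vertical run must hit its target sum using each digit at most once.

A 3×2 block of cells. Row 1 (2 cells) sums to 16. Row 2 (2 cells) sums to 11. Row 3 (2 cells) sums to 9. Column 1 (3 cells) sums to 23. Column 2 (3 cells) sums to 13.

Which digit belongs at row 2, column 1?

16 in 2 cells must be {7,9}; 23 in 3 cells must be {6,8,9}.
The 16 across and the 23 down share only 9, so (1,1) = 9.
(1,2) = 16 − 9 = 7 completes the 16 across.
Nothing is forced directly, so branch on (2,1), whose candidates are 6 or 8. If (2,1) = 8: then (2,2) would have to be in {3} for the 11 across but in {1,2,4,5} for the 13 down — contradiction. So (2,1) = 6.
(2,2) = 11 − 6 = 5 completes the 11 across.
(3,1) = 23 − 15 = 8 completes the 23 down.
(3,2) = 9 − 8 = 1 completes the 9 across.

6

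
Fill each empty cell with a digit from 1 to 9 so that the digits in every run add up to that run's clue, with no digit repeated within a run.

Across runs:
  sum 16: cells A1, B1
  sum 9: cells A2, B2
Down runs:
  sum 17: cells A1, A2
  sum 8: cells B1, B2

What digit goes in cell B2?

1

16 in 2 cells must be {7,9}; 17 in 2 cells must be {8,9}.
The 16 across and the 17 down share only 9, so A1 = 9.
B1 = 16 − 9 = 7 completes the 16 across.
A2 = 17 − 9 = 8 completes the 17 down.
B2 = 9 − 8 = 1 completes the 9 across.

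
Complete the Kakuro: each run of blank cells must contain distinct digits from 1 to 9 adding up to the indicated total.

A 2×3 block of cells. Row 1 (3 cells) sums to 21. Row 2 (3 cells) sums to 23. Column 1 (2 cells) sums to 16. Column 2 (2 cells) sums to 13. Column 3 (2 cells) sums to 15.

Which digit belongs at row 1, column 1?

23 in 3 cells must be {6,8,9}; 16 in 2 cells must be {7,9}.
The 23 across and the 16 down share only 9, so (2,1) = 9.
(1,1) = 16 − 9 = 7 completes the 16 down.
Nothing is forced directly, so branch on (2,2), whose candidates are 6 or 8. If (2,2) = 6: then (1,2) would have to be in {5,6,8,9} for the 21 across but in {7} for the 13 down — contradiction. So (2,2) = 8.
(1,2) = 13 − 8 = 5 completes the 13 down.
(1,3) = 21 − 12 = 9 completes the 21 across.
(2,3) = 23 − 17 = 6 completes the 23 across.

7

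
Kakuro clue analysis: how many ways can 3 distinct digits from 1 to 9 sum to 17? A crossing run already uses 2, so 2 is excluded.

3 distinct digits from 1–9 sum between 6 and 24.
Dropping sets that contain 2.
Enumerating: {1,7,9}, {3,5,9}, {3,6,8}, {4,5,8}, {4,6,7}.

5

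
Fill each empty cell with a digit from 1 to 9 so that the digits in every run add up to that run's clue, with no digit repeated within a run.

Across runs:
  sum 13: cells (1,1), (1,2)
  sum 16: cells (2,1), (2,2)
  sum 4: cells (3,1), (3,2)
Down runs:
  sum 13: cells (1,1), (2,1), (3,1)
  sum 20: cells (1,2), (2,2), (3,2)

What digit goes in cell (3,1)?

1

16 in 2 cells must be {7,9}; 4 in 2 cells must be {1,3}.
The 4 across and the 20 down share only 3, so (3,2) = 3.
Given what's placed, (2,2) must be 9 to fit the 16 across and 20 down.
(3,1) = 4 − 3 = 1 completes the 4 across.
(1,2) = 20 − 12 = 8 completes the 20 down.
(2,1) = 16 − 9 = 7 completes the 16 across.
(1,1) = 13 − 8 = 5 completes the 13 across.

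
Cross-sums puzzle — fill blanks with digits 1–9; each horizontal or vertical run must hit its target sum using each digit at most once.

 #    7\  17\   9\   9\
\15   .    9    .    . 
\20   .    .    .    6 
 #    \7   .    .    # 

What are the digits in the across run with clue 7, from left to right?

1, 6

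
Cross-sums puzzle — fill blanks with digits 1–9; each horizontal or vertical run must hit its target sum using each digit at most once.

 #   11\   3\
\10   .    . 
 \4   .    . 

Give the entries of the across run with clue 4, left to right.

3 1

4 in 2 cells must be {1,3}; 3 in 2 cells must be {1,2}.
The 4 across and the 11 down share only 3, so R2C1 = 3.
R2C2 = 4 − 3 = 1 completes the 4 across.
R1C1 = 11 − 3 = 8 completes the 11 down.
R1C2 = 10 − 8 = 2 completes the 10 across.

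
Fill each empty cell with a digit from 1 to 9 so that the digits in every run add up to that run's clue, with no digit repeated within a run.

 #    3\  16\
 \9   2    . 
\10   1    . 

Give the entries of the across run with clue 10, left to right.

1 9

3 in 2 cells must be {1,2}; 16 in 2 cells must be {7,9}.
R1C2 = 9 − 2 = 7 completes the 9 across.
R2C2 = 10 − 1 = 9 completes the 10 across.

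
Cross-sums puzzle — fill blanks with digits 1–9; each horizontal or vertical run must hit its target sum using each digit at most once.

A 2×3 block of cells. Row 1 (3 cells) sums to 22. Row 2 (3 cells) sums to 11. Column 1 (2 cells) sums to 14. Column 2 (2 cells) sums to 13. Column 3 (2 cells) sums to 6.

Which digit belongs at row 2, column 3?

The 22 across and the 6 down share only 5, so (1,3) = 5.
(2,3) = 6 − 5 = 1 completes the 6 down.
Nothing is forced directly, so branch on (2,1), whose candidates are 6 or 8. If (2,1) = 8: then (1,1) would have to be in {8,9} for the 22 across but in {6} for the 14 down — contradiction. So (2,1) = 6.
(1,1) = 14 − 6 = 8 completes the 14 down.
(1,2) = 22 − 13 = 9 completes the 22 across.
(2,2) = 11 − 7 = 4 completes the 11 across.

1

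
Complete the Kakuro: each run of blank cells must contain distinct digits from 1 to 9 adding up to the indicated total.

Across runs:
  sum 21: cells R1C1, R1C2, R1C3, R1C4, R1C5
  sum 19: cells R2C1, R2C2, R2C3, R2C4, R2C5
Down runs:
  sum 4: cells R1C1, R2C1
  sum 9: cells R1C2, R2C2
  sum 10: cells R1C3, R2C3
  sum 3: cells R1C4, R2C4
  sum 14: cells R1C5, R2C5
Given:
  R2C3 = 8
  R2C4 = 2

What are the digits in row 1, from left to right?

4 in 2 cells must be {1,3}; 3 in 2 cells must be {1,2}.
R1C3 = 10 − 8 = 2 completes the 10 down.
R1C4 = 3 − 2 = 1 completes the 3 down.
Given what's placed, R2C5 must be 5 to fit the 19 across and 14 down.
Given what's placed, R1C1 must be 3 to fit the 21 across and 4 down.
R1C5 = 14 − 5 = 9 completes the 14 down.
R2C1 = 4 − 3 = 1 completes the 4 down.
R2C2 = 19 − 16 = 3 completes the 19 across.
R1C2 = 21 − 15 = 6 completes the 21 across.

3 6 2 1 9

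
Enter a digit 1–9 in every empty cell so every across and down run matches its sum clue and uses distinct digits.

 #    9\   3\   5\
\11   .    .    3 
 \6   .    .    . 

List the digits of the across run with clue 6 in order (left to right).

6 in 3 cells must be {1,2,3}; 3 in 2 cells must be {1,2}.
R2C3 = 5 − 3 = 2 completes the 5 down.
R2C2 = 1: the only remaining digit allowed by both the 6 across and the 3 down.
R1C2 = 3 − 1 = 2 completes the 3 down.
R2C1 = 6 − 3 = 3 completes the 6 across.
R1C1 = 11 − 5 = 6 completes the 11 across.

3 1 2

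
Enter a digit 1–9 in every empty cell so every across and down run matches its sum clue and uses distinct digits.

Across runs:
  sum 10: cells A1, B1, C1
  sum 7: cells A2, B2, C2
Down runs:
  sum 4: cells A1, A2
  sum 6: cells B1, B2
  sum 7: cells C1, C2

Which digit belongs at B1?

2

7 in 3 cells must be {1,2,4}; 4 in 2 cells must be {1,3}.
The 7 across and the 4 down share only 1, so A2 = 1.
A1 = 4 − 1 = 3 completes the 4 down.
Nothing is forced directly, so branch on B2, whose candidates are 2 or 4. If B2 = 2: then B1 would have to be in {1,2,5,6} for the 10 across but in {4} for the 6 down — contradiction. So B2 = 4.
B1 = 6 − 4 = 2 completes the 6 down.
C1 = 10 − 5 = 5 completes the 10 across.
C2 = 7 − 5 = 2 completes the 7 across.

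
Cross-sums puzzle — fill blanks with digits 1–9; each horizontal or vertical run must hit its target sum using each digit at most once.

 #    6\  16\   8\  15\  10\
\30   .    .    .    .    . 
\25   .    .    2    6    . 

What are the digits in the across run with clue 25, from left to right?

1, 9, 2, 6, 7

16 in 2 cells must be {7,9}.
R1C3 = 8 − 2 = 6 completes the 8 down.
R1C4 = 15 − 6 = 9 completes the 15 down.
R1C2 = 7: the only remaining digit allowed by both the 30 across and the 16 down.
R1C5 = 3: the only remaining digit allowed by both the 30 across and the 10 down.
R2C2 = 16 − 7 = 9 completes the 16 down.
R2C5 = 10 − 3 = 7 completes the 10 down.
R1C1 = 30 − 25 = 5 completes the 30 across.
R2C1 = 25 − 24 = 1 completes the 25 across.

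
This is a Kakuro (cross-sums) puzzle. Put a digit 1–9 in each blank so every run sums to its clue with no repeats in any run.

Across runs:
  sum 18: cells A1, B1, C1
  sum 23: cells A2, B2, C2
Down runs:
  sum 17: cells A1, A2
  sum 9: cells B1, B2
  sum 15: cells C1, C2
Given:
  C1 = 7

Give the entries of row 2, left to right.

9, 6, 8

23 in 3 cells must be {6,8,9}; 17 in 2 cells must be {8,9}.
C2 = 15 − 7 = 8 completes the 15 down.
Given what's placed, A2 must be 9 to fit the 23 across and 17 down.
B2 = 23 − 17 = 6 completes the 23 across.
A1 = 17 − 9 = 8 completes the 17 down.
B1 = 18 − 15 = 3 completes the 18 across.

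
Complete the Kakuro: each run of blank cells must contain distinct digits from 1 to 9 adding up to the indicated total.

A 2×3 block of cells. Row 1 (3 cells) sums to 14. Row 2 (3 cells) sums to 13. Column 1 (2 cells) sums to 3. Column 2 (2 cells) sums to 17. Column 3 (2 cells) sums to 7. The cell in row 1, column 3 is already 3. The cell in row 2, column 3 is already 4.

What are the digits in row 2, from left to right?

1, 8, 4

3 in 2 cells must be {1,2}; 17 in 2 cells must be {8,9}.
Given what's placed, (1,1) must be 2 to fit the 14 across and 3 down.
(1,2) = 14 − 5 = 9 completes the 14 across.
(2,1) = 3 − 2 = 1 completes the 3 down.
(2,2) = 13 − 5 = 8 completes the 13 across.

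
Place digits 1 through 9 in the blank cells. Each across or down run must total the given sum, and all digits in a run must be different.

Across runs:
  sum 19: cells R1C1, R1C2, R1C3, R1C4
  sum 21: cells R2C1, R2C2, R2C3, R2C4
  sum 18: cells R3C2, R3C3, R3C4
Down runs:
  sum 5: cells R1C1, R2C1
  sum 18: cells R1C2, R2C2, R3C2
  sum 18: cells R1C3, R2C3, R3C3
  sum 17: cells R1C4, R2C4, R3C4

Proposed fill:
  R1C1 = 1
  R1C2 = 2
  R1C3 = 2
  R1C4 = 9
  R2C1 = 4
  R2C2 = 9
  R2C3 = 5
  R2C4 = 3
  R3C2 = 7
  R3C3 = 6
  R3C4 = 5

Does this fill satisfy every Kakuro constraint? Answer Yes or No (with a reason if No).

No — the across run R1C1–R1C4 sums to 14, not 19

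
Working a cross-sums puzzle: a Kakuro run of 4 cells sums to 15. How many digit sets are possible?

6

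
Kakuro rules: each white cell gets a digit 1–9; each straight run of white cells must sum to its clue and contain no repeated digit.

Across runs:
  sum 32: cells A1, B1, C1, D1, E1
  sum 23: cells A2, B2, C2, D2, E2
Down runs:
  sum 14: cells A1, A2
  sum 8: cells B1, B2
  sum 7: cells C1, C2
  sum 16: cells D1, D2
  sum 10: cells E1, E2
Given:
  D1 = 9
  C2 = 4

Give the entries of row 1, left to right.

5, 7, 3, 9, 8

16 in 2 cells must be {7,9}.
C1 = 7 − 4 = 3 completes the 7 down.
D2 = 16 − 9 = 7 completes the 16 down.
Nothing is forced directly, so branch on A1, whose candidates are 5 or 8. If A1 = 8: that forces E1 = 7, A2 = 6, after which E2 would have to be in {1,5} for the 23 across but in {3} for the 10 down — contradiction. So A1 = 5.
B1 = 7: the only remaining digit allowed by both the 32 across and the 8 down.
E1 = 32 − 24 = 8 completes the 32 across.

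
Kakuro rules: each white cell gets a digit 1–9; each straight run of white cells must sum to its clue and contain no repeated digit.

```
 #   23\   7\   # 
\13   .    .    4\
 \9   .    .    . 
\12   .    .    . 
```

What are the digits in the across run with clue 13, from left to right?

23 in 3 cells must be {6,8,9}; 7 in 3 cells must be {1,2,4}; 4 in 2 cells must be {1,3}.
Only 4 fits R1C2 under both its across sum 13 and down sum 7.
The 9 across and the 23 down share only 6, so R2C1 = 6.
R2C3 = 1: the only remaining digit allowed by both the 9 across and the 4 down.
R3C3 = 4 − 1 = 3 completes the 4 down.
R1C1 = 13 − 4 = 9 completes the 13 across.

9 4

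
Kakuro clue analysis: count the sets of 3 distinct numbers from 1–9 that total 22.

3 distinct digits from 1–9 sum between 6 and 24.
Enumerating: {5,8,9}, {6,7,9}.

2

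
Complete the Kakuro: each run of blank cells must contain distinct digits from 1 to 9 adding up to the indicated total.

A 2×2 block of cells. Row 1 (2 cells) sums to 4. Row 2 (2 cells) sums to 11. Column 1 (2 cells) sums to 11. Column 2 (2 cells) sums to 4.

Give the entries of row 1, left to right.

3 1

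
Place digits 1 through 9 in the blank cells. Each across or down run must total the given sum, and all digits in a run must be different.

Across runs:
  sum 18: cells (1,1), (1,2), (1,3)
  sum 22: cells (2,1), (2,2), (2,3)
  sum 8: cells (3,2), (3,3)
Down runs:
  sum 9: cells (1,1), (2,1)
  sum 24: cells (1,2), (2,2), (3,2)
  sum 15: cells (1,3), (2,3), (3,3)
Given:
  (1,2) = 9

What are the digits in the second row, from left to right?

5 8 9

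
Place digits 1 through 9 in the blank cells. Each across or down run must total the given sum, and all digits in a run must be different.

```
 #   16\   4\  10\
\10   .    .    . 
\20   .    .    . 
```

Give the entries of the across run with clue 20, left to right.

9, 3, 8

16 in 2 cells must be {7,9}; 4 in 2 cells must be {1,3}.
The 10 across and the 16 down share only 7, so R1C1 = 7.
Given what's placed, R1C2 must be 1 to fit the 10 across and 4 down.
R1C3 = 10 − 8 = 2 completes the 10 across.
R2C1 = 16 − 7 = 9 completes the 16 down.
R2C2 = 4 − 1 = 3 completes the 4 down.
R2C3 = 20 − 12 = 8 completes the 20 across.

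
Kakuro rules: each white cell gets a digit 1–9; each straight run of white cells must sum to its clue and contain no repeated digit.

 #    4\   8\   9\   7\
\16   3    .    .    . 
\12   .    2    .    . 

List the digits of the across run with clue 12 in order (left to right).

4 in 2 cells must be {1,3}.
R1C2 = 8 − 2 = 6 completes the 8 down.
R2C1 = 4 − 3 = 1 completes the 4 down.
No cell is forced outright now. R1C3 can only be 2 or 5 (the digits allowed by both its 16 across and its 9 down). If R1C3 = 2: that forces R1C4 = 5, after which R2C3 would have to be in {3,4,5,6} for the 12 across but in {7} for the 9 down — contradiction. So R1C3 = 5.
R1C4 = 16 − 14 = 2 completes the 16 across.
R2C3 = 9 − 5 = 4 completes the 9 down.
R2C4 = 12 − 7 = 5 completes the 12 across.

1 2 4 5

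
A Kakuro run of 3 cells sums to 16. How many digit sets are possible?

3 distinct digits from 1–9 sum between 6 and 24.

8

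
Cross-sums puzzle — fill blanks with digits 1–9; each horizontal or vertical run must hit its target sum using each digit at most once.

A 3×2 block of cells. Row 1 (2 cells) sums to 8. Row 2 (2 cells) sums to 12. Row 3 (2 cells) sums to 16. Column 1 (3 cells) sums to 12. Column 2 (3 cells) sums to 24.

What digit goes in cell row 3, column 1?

7

16 in 2 cells must be {7,9}; 24 in 3 cells must be {7,8,9}.
The 8 across and the 24 down share only 7, so (1,2) = 7.
Given what's placed, (3,2) must be 9 to fit the 16 across and 24 down.
(1,1) = 8 − 7 = 1 completes the 8 across.
(2,2) = 24 − 16 = 8 completes the 24 down.
(3,1) = 16 − 9 = 7 completes the 16 across.
(2,1) = 12 − 8 = 4 completes the 12 across.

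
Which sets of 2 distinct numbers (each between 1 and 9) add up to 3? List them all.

2 distinct digits from 1–9 sum between 3 and 17.
Only one set works: {1,2}.

{1,2}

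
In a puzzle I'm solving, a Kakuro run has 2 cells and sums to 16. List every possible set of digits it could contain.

{7,9}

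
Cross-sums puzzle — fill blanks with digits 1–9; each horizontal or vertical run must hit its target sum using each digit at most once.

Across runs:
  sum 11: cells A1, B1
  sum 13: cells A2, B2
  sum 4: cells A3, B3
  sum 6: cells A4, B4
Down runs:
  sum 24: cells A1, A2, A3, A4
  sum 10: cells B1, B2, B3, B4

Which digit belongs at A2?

9

4 in 2 cells must be {1,3}; 10 in 4 cells must be {1,2,3,4}.
Only 4 fits B2 under both its across sum 13 and down sum 10.
A2 = 13 − 4 = 9 completes the 13 across.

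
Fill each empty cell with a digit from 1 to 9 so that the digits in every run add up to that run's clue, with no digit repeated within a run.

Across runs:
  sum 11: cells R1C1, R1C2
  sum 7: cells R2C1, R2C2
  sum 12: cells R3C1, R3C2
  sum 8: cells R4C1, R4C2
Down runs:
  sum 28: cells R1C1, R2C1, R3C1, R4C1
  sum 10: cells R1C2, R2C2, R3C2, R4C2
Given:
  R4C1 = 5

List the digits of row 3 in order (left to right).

8 4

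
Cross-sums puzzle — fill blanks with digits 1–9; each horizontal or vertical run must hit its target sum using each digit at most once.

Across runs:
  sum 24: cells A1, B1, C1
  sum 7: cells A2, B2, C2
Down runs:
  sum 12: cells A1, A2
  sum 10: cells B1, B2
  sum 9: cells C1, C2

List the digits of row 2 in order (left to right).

24 in 3 cells must be {7,8,9}; 7 in 3 cells must be {1,2,4}.
The 7 across and the 12 down share only 4, so A2 = 4.
A1 = 12 − 4 = 8 completes the 12 down.
Given what's placed, C1 must be 7 to fit the 24 across and 9 down.
C2 = 9 − 7 = 2 completes the 9 down.
B1 = 24 − 15 = 9 completes the 24 across.
B2 = 7 − 6 = 1 completes the 7 across.

4, 1, 2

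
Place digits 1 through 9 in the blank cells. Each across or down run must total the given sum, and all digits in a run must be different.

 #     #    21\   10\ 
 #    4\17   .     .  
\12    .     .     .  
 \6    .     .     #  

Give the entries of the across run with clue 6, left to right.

17 in 2 cells must be {8,9}; 4 in 2 cells must be {1,3}.
The 6 across and the 4 down share only 1, so R3C1 = 1.
R3C2 = 6 − 1 = 5 completes the 6 across.
R1C2 = 9: the only remaining digit allowed by both the 17 across and the 21 down.
R1C3 = 17 − 9 = 8 completes the 17 across.
R2C1 = 4 − 1 = 3 completes the 4 down.
R2C2 = 21 − 14 = 7 completes the 21 down.
R2C3 = 12 − 10 = 2 completes the 12 across.

1 5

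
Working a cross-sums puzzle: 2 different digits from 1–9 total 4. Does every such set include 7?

No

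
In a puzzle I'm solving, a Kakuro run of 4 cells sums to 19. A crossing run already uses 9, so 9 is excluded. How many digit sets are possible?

7

4 distinct digits from 1–9 sum between 10 and 30.
Dropping sets that contain 9.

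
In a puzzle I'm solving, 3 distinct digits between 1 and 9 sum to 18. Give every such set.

{1,8,9}; {2,7,9}; {3,6,9}; {3,7,8}; {4,5,9}; {4,6,8}; {5,6,7}

3 distinct digits from 1–9 sum between 6 and 24.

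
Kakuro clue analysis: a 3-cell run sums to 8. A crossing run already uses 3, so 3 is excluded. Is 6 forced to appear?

No

The only way to make 8 from 3 distinct digits under that restriction is {1,2,5}, which does not contain 6.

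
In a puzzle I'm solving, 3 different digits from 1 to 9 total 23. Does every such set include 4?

No

The only way to make 23 from 3 distinct digits is {6,8,9}, which does not contain 4.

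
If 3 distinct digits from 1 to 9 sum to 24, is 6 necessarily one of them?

No

The only way to make 24 from 3 distinct digits is {7,8,9}, which does not contain 6.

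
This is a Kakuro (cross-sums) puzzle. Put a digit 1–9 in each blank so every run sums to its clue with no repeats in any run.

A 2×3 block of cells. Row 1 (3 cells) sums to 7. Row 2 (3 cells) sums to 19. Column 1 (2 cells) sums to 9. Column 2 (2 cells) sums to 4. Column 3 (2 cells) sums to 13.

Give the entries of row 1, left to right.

2, 1, 4

7 in 3 cells must be {1,2,4}; 4 in 2 cells must be {1,3}.
The 7 across and the 4 down share only 1, so (1,2) = 1.
Given what's placed, (1,3) must be 4 to fit the 7 across and 13 down.
(2,2) = 4 − 1 = 3 completes the 4 down.
(2,3) = 13 − 4 = 9 completes the 13 down.
(1,1) = 7 − 5 = 2 completes the 7 across.
(2,1) = 19 − 12 = 7 completes the 19 across.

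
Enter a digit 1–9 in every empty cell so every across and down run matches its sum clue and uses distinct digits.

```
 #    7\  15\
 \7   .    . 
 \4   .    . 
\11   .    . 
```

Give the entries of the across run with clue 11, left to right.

4, 7

4 in 2 cells must be {1,3}; 7 in 3 cells must be {1,2,4}.
The 4 across and the 7 down share only 1, so R2C1 = 1.
R2C2 = 4 − 1 = 3 completes the 4 across.
Nothing is forced directly, so branch on R1C1, whose candidates are 2 or 4. If R1C1 = 4: then R1C2 would have to be in {3} for the 7 across but in {4,5,7,8} for the 15 down — contradiction. So R1C1 = 2.
R1C2 = 7 − 2 = 5 completes the 7 across.
R3C1 = 7 − 3 = 4 completes the 7 down.
R3C2 = 11 − 4 = 7 completes the 11 across.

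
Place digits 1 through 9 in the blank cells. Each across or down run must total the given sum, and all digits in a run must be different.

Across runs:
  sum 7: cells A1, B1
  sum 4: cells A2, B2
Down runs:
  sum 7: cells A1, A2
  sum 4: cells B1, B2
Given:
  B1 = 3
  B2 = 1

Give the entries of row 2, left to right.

4 in 2 cells must be {1,3}.
A1 = 7 − 3 = 4 completes the 7 across.
A2 = 4 − 1 = 3 completes the 4 across.

3 1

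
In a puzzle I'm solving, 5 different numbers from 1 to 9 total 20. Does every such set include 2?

Counterexample: {1,3,4,5,7} sums to 20 without using 2.

No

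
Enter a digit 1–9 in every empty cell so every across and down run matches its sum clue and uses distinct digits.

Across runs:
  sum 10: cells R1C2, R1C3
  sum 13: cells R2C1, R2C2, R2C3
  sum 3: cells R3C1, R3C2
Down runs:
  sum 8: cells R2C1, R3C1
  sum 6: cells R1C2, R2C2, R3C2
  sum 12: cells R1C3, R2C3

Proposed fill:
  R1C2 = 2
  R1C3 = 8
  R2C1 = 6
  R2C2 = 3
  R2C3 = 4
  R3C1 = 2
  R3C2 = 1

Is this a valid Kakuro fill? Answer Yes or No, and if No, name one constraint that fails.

Yes

Across: 2+8=10; 6+3+4=13; 2+1=3. Down: 6+2=8; 2+3+1=6; 8+4=12. No digit repeats within any run.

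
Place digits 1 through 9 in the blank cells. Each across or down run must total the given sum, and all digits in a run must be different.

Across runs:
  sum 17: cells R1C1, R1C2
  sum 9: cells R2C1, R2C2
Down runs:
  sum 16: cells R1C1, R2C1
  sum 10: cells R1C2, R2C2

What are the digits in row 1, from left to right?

9 8

17 in 2 cells must be {8,9}; 16 in 2 cells must be {7,9}.
The 17 across and the 16 down share only 9, so R1C1 = 9.
R1C2 = 17 − 9 = 8 completes the 17 across.
R2C1 = 16 − 9 = 7 completes the 16 down.
R2C2 = 9 − 7 = 2 completes the 9 across.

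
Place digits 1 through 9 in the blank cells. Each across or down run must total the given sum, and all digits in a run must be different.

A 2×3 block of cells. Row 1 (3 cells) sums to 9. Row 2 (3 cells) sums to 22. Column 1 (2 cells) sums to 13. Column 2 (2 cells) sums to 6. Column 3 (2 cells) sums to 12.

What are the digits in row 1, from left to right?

5 1 3

The 22 across and the 6 down share only 5, so (2,2) = 5.
(1,2) = 6 − 5 = 1 completes the 6 down.
Nothing is forced directly, so branch on (1,1), whose candidates are 5 or 6. If (1,1) = 6: then (1,3) would have to be in {2} for the 9 across but in {3,4,5,7,8,9} for the 12 down — contradiction. So (1,1) = 5.
(1,3) = 9 − 6 = 3 completes the 9 across.
(2,1) = 13 − 5 = 8 completes the 13 down.
(2,3) = 22 − 13 = 9 completes the 22 across.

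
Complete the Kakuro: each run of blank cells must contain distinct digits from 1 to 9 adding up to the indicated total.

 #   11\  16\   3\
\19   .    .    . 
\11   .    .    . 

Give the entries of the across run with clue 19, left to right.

8 9 2

16 in 2 cells must be {7,9}; 3 in 2 cells must be {1,2}.
The 19 across and the 3 down share only 2, so R1C3 = 2.
The 11 across and the 16 down share only 7, so R2C2 = 7.
R2C3 = 3 − 2 = 1 completes the 3 down.
R1C2 = 16 − 7 = 9 completes the 16 down.
R2C1 = 11 − 8 = 3 completes the 11 across.
R1C1 = 19 − 11 = 8 completes the 19 across.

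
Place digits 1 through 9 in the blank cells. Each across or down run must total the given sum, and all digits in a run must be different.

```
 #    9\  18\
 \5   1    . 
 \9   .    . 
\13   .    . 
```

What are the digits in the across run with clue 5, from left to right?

1, 4

R1C2 = 5 − 1 = 4 completes the 5 across.
Nothing is forced directly, so branch on R3C1, whose candidates are 5 or 6. If R3C1 = 6: that forces R2C1 = 2, after which R2C2 would have to be in {7} for the 9 across but in {5,6,8,9} for the 18 down — contradiction. So R3C1 = 5.
R2C1 = 9 − 6 = 3 completes the 9 down.
R2C2 = 9 − 3 = 6 completes the 9 across.
R3C2 = 13 − 5 = 8 completes the 13 across.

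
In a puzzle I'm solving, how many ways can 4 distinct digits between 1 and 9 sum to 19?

11

4 distinct digits from 1–9 sum between 10 and 30.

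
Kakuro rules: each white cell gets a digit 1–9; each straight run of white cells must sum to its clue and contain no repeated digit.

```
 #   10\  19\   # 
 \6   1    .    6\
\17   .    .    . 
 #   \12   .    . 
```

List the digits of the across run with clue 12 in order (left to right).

R1C2 = 6 − 1 = 5 completes the 6 across.
R2C1 = 10 − 1 = 9 completes the 10 down.
R2C2 = 6: the only remaining digit allowed by both the 17 across and the 19 down.
R2C3 = 17 − 15 = 2 completes the 17 across.
R3C2 = 19 − 11 = 8 completes the 19 down.
R3C3 = 12 − 8 = 4 completes the 12 across.

8, 4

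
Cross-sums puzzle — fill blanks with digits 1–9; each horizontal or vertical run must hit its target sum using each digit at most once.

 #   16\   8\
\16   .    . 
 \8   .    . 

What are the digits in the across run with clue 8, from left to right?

7 1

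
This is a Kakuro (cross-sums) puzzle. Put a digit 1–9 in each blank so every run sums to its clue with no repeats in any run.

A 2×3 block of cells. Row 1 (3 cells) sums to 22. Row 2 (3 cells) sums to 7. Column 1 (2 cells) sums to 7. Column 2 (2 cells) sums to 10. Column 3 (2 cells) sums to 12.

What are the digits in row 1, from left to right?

5 9 8

7 in 3 cells must be {1,2,4}.
The 7 across and the 12 down share only 4, so (2,3) = 4.
(1,3) = 12 − 4 = 8 completes the 12 down.
Given what's placed, (1,1) must be 5 to fit the 22 across and 7 down.
(1,2) = 22 − 13 = 9 completes the 22 across.
(2,1) = 7 − 5 = 2 completes the 7 down.
(2,2) = 7 − 6 = 1 completes the 7 across.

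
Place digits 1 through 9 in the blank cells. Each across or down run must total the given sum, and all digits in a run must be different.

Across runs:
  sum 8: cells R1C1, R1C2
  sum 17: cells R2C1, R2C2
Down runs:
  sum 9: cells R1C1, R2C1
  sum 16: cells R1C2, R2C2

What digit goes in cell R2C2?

17 in 2 cells must be {8,9}; 16 in 2 cells must be {7,9}.
The 8 across and the 16 down share only 7, so R1C2 = 7.
The 17 across and the 9 down share only 8, so R2C1 = 8.
R2C2 = 17 − 8 = 9 completes the 17 across.
R1C1 = 8 − 7 = 1 completes the 8 across.

9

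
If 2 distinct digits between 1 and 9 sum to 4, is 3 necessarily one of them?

Yes

The only way to make 4 from 2 distinct digits is {1,3}, which contains 3.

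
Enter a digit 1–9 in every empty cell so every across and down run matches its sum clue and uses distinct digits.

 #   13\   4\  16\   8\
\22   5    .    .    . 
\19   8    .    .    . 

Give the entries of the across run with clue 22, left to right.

5 1 9 7

4 in 2 cells must be {1,3}; 16 in 2 cells must be {7,9}.
R2C3 = 7: the only remaining digit allowed by both the 19 across and the 16 down.
R1C3 = 16 − 7 = 9 completes the 16 down.
Given what's placed, R1C2 must be 1 to fit the 22 across and 4 down.
R1C4 = 22 − 15 = 7 completes the 22 across.
R2C2 = 4 − 1 = 3 completes the 4 down.
R2C4 = 19 − 18 = 1 completes the 19 across.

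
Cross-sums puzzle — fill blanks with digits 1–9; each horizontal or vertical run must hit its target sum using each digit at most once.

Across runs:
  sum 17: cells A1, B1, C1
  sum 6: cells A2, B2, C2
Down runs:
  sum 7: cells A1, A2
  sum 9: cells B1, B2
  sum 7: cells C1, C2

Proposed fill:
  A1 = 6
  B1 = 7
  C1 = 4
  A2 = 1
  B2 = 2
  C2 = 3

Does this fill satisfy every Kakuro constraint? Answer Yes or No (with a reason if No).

Across: 6+7+4=17; 1+2+3=6. Down: 6+1=7; 7+2=9; 4+3=7. No digit repeats within any run.

Yes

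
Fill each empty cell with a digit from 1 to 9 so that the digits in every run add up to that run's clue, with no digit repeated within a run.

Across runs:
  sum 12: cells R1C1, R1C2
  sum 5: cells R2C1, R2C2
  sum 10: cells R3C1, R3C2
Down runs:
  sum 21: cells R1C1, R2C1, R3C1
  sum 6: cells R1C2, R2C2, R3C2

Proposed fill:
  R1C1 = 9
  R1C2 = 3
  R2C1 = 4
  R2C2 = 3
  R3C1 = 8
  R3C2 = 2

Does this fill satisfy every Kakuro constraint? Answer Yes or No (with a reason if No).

No — the down run R1C2–R3C2 sums to 8, not 6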